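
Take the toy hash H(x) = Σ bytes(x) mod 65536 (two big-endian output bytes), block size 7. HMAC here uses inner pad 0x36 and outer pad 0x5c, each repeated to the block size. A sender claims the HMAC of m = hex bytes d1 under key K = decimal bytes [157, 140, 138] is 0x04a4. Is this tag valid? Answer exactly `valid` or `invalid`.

Key decimal bytes [157, 140, 138] = 9d 8c 8a is 3 bytes ≤ B = 7; zero-pad to 7 bytes: K' = 9d 8c 8a 00 00 00 00.
K' ⊕ ipad = ab ba bc 36 36 36 36; K' ⊕ opad = c1 d0 d6 5c 5c 5c 5c.
Inner hash: sum = 171+186+188+54+54+54+54+209 = 970 → 03 ca.
Outer hash (recomputed tag): sum = 193+208+214+92+92+92+92+3+202 = 1188 → 04 a4.
Recomputed tag = 04a4; claimed = 04a4 → match.

valid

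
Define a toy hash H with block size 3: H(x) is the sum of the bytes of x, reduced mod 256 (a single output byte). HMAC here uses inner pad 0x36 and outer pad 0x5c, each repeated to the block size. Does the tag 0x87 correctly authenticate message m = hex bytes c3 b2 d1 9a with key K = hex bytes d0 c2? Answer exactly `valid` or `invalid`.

invalid

Key hex bytes d0 c2 is 2 bytes ≤ B = 3; zero-pad to 3 bytes: K' = d0 c2 00.
K' ⊕ ipad = e6 f4 36; K' ⊕ opad = 8c 9e 5c.
Inner hash: sum = 230+244+54+195+178+209+154 = 1264; mod 256 = 240 → f0.
Outer hash (recomputed tag): sum = 140+158+92+240 = 630; mod 256 = 118 → 76.
Recomputed tag = 76; claimed = 87 → mismatch.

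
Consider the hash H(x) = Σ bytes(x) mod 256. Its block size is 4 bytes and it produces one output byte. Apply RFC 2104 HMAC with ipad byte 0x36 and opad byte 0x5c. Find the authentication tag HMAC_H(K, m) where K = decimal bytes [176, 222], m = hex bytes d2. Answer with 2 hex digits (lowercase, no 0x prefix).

Key decimal bytes [176, 222] = b0 de is 2 bytes ≤ B = 4; zero-pad to 4 bytes: K' = b0 de 00 00.
K' ⊕ ipad = 86 e8 36 36.  K' ⊕ opad = ec 82 5c 5c.
Inner input = (K'⊕ipad) ∥ m = 86 e8 36 36 ∥ d2.
Inner hash: sum = 134+232+54+54+210 = 684; mod 256 = 172 → ac.
Outer input = (K'⊕opad) ∥ inner = ec 82 5c 5c ∥ ac.
Outer hash (tag): sum = 236+130+92+92+172 = 722; mod 256 = 210 → d2.

d2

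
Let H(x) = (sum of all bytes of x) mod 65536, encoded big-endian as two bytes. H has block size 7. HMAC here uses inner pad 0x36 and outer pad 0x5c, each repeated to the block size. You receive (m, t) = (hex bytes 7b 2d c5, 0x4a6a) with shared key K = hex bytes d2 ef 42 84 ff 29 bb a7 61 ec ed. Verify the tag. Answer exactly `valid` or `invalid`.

invalid

Key hex bytes d2 ef 42 84 ff 29 bb a7 61 ec ed is 11 bytes > B = 7, so hash it first: H(key) = 07 4b, then zero-pad to 7 bytes: K' = 07 4b 00 00 00 00 00.
K' ⊕ ipad = 31 7d 36 36 36 36 36; K' ⊕ opad = 5b 17 5c 5c 5c 5c 5c.
Inner hash: sum = 49+125+54+54+54+54+54+123+45+197 = 809 → 03 29.
Outer hash (recomputed tag): sum = 91+23+92+92+92+92+92+3+41 = 618 → 02 6a.
Recomputed tag = 026a; claimed = 4a6a → mismatch.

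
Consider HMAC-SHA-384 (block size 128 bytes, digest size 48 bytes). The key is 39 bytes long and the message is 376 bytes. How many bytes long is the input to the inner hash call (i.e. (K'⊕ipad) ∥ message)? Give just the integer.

504

Key is 39 ≤ 128 bytes, zero-padded: |K'| = 128.
Inner input = (K'⊕ipad) ∥ m → 128 + 376 = 504 bytes.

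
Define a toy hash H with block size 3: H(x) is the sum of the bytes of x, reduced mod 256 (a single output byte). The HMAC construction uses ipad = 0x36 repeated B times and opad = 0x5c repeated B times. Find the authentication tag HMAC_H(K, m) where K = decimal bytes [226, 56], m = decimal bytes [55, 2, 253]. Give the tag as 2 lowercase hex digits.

cc

Key decimal bytes [226, 56] = e2 38 is 2 bytes ≤ B = 3; zero-pad to 3 bytes: K' = e2 38 00.
K' ⊕ ipad = d4 0e 36.  K' ⊕ opad = be 64 5c.
Inner input = (K'⊕ipad) ∥ m = d4 0e 36 ∥ 37 02 fd.
Inner hash: sum = 212+14+54+55+2+253 = 590; mod 256 = 78 → 4e.
Outer input = (K'⊕opad) ∥ inner = be 64 5c ∥ 4e.
Outer hash (tag): sum = 190+100+92+78 = 460; mod 256 = 204 → cc.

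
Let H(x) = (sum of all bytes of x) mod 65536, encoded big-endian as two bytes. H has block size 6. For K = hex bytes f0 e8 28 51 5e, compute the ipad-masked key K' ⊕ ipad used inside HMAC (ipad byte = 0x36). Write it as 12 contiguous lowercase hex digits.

Key hex bytes f0 e8 28 51 5e is 5 bytes ≤ B = 6; zero-pad to 6 bytes: K' = f0 e8 28 51 5e 00.
XOR each byte with 0x36: f0⊕36=c6, e8⊕36=de, 28⊕36=1e, 51⊕36=67, 5e⊕36=68, 00⊕36=36.

c6de1e676836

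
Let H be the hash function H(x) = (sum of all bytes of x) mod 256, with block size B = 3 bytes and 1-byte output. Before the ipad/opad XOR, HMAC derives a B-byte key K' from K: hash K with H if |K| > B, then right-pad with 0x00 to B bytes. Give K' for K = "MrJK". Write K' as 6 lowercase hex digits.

540000

|K| = 4 > B = 3, so first hash the key.
H(K): sum = 77+114+74+75 = 340; mod 256 = 84 → 54.
Zero-pad H(K) = 54 to 3 bytes: K' = 54 00 00.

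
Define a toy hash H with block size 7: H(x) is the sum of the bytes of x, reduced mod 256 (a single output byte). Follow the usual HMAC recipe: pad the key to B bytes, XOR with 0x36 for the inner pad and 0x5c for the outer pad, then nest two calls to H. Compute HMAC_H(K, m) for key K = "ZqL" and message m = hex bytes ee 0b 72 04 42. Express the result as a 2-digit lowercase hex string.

Key "ZqL" = 5a 71 4c is 3 bytes ≤ B = 7; zero-pad to 7 bytes: K' = 5a 71 4c 00 00 00 00.
K' ⊕ ipad = 6c 47 7a 36 36 36 36.  K' ⊕ opad = 06 2d 10 5c 5c 5c 5c.
Inner input = (K'⊕ipad) ∥ m = 6c 47 7a 36 36 36 36 ∥ ee 0b 72 04 42.
Inner hash: sum = 108+71+122+54+54+54+54+238+11+114+4+66 = 950; mod 256 = 182 → b6.
Outer input = (K'⊕opad) ∥ inner = 06 2d 10 5c 5c 5c 5c ∥ b6.
Outer hash (tag): sum = 6+45+16+92+92+92+92+182 = 617; mod 256 = 105 → 69.

69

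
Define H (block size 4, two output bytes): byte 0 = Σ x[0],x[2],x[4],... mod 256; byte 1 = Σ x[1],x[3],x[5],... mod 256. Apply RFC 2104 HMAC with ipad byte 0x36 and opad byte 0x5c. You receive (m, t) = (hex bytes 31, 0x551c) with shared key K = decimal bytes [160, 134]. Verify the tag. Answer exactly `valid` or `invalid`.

Key decimal bytes [160, 134] = a0 86 is 2 bytes ≤ B = 4; zero-pad to 4 bytes: K' = a0 86 00 00.
K' ⊕ ipad = 96 b0 36 36; K' ⊕ opad = fc da 5c 5c.
Inner hash: even-index sum = 253 mod 256 = 253; odd-index sum = 230 mod 256 = 230 → fd e6.
Outer hash (recomputed tag): even-index sum = 597 mod 256 = 85; odd-index sum = 540 mod 256 = 28 → 55 1c.
Recomputed tag = 551c; claimed = 551c → match.

valid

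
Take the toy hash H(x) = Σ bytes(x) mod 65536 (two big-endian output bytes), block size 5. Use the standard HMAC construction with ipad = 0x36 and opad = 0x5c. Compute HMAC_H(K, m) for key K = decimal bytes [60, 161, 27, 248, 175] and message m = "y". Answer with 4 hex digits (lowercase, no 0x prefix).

03eb

Key decimal bytes [60, 161, 27, 248, 175] = 3c a1 1b f8 af is exactly B = 5 bytes: K' = 3c a1 1b f8 af.
K' ⊕ ipad = 0a 97 2d ce 99.  K' ⊕ opad = 60 fd 47 a4 f3.
Inner input = (K'⊕ipad) ∥ m = 0a 97 2d ce 99 ∥ 79.
Inner hash: sum = 10+151+45+206+153+121 = 686 → 02 ae.
Outer input = (K'⊕opad) ∥ inner = 60 fd 47 a4 f3 ∥ 02 ae.
Outer hash (tag): sum = 96+253+71+164+243+2+174 = 1003 → 03 eb.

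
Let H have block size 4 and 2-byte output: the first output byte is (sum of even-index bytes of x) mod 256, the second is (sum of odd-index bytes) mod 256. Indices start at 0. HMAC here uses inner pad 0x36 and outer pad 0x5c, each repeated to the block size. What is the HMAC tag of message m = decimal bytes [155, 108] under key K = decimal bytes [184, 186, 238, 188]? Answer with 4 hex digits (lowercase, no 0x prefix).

Key decimal bytes [184, 186, 238, 188] = b8 ba ee bc is exactly B = 4 bytes: K' = b8 ba ee bc.
K' ⊕ ipad = 8e 8c d8 8a.  K' ⊕ opad = e4 e6 b2 e0.
Inner input = (K'⊕ipad) ∥ m = 8e 8c d8 8a ∥ 9b 6c.
Inner hash: even-index sum = 513 mod 256 = 1; odd-index sum = 386 mod 256 = 130 → 01 82.
Outer input = (K'⊕opad) ∥ inner = e4 e6 b2 e0 ∥ 01 82.
Outer hash (tag): even-index sum = 407 mod 256 = 151; odd-index sum = 584 mod 256 = 72 → 97 48.

9748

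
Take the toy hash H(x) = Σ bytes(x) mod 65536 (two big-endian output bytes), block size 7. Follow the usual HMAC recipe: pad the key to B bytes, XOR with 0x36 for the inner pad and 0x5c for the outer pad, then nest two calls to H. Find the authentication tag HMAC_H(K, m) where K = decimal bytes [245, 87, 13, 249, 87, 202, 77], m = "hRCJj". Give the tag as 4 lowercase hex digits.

Key decimal bytes [245, 87, 13, 249, 87, 202, 77] = f5 57 0d f9 57 ca 4d is exactly B = 7 bytes: K' = f5 57 0d f9 57 ca 4d.
K' ⊕ ipad = c3 61 3b cf 61 fc 7b.  K' ⊕ opad = a9 0b 51 a5 0b 96 11.
Inner input = (K'⊕ipad) ∥ m = c3 61 3b cf 61 fc 7b ∥ 68 52 43 4a 6a.
Inner hash: sum = 195+97+59+207+97+252+123+104+82+67+74+106 = 1463 → 05 b7.
Outer input = (K'⊕opad) ∥ inner = a9 0b 51 a5 0b 96 11 ∥ 05 b7.
Outer hash (tag): sum = 169+11+81+165+11+150+17+5+183 = 792 → 03 18.

0318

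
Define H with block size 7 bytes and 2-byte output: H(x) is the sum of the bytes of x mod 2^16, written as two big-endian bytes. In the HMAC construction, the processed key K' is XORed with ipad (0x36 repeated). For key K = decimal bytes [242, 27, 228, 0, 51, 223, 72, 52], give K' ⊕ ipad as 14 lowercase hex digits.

35493636363636

Key decimal bytes [242, 27, 228, 0, 51, 223, 72, 52] = f2 1b e4 00 33 df 48 34 is 8 bytes > B = 7, so hash it first: H(key) = 03 7f, then zero-pad to 7 bytes: K' = 03 7f 00 00 00 00 00.
XOR each byte with 0x36: 03⊕36=35, 7f⊕36=49, 00⊕36=36, 00⊕36=36, 00⊕36=36, 00⊕36=36, 00⊕36=36.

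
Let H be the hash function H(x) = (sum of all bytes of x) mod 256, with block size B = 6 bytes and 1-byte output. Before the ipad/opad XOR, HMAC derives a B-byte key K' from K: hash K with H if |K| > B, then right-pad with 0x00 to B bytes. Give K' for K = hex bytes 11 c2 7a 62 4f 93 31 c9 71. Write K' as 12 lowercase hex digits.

fc0000000000

|K| = 9 > B = 6, so first hash the key.
H(K): sum = 17+194+122+98+79+147+49+201+113 = 1020; mod 256 = 252 → fc.
Zero-pad H(K) = fc to 6 bytes: K' = fc 00 00 00 00 00.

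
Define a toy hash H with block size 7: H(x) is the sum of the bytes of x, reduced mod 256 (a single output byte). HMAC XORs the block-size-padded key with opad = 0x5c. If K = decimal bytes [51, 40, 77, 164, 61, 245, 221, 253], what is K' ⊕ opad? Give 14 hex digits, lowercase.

Key decimal bytes [51, 40, 77, 164, 61, 245, 221, 253] = 33 28 4d a4 3d f5 dd fd is 8 bytes > B = 7, so hash it first: H(key) = 58, then zero-pad to 7 bytes: K' = 58 00 00 00 00 00 00.
XOR each byte with 0x5c: 58⊕5c=04, 00⊕5c=5c, 00⊕5c=5c, 00⊕5c=5c, 00⊕5c=5c, 00⊕5c=5c, 00⊕5c=5c.

045c5c5c5c5c5c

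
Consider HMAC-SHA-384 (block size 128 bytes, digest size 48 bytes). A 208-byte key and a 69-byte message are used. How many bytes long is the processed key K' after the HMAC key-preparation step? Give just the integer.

Key is 208 > 128 bytes, so it is hashed to 48 bytes then zero-padded to 128: |K'| = 128.

128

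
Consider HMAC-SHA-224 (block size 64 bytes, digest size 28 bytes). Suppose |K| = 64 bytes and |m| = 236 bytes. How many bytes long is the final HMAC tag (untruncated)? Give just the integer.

The tag is one SHA-224 digest: 28 bytes.

28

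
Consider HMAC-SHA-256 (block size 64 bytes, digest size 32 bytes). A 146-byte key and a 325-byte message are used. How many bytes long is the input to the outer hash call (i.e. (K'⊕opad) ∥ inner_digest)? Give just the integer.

Key is 146 > 64 bytes, so it is hashed to 32 bytes then zero-padded to 64: |K'| = 64.
Outer input = (K'⊕opad) ∥ H(inner) → 64 + 32 = 96 bytes.

96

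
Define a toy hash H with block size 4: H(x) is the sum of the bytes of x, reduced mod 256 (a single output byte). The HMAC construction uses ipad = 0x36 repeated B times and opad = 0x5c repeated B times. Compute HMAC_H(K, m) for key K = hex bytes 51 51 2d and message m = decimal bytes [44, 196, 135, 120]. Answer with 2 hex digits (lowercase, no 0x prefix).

Key hex bytes 51 51 2d is 3 bytes ≤ B = 4; zero-pad to 4 bytes: K' = 51 51 2d 00.
K' ⊕ ipad = 67 67 1b 36.  K' ⊕ opad = 0d 0d 71 5c.
Inner input = (K'⊕ipad) ∥ m = 67 67 1b 36 ∥ 2c c4 87 78.
Inner hash: sum = 103+103+27+54+44+196+135+120 = 782; mod 256 = 14 → 0e.
Outer input = (K'⊕opad) ∥ inner = 0d 0d 71 5c ∥ 0e.
Outer hash (tag): sum = 13+13+113+92+14 = 245 → f5.

f5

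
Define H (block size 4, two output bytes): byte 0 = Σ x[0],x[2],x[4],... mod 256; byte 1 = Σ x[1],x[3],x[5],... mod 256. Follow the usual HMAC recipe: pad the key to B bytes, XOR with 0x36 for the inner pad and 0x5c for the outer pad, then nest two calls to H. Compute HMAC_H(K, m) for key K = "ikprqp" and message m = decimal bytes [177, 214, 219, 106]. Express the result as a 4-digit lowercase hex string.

b05e

Key "ikprqp" = 69 6b 70 72 71 70 is 6 bytes > B = 4, so hash it first: H(key) = 4a 4d, then zero-pad to 4 bytes: K' = 4a 4d 00 00.
K' ⊕ ipad = 7c 7b 36 36.  K' ⊕ opad = 16 11 5c 5c.
Inner input = (K'⊕ipad) ∥ m = 7c 7b 36 36 ∥ b1 d6 db 6a.
Inner hash: even-index sum = 574 mod 256 = 62; odd-index sum = 497 mod 256 = 241 → 3e f1.
Outer input = (K'⊕opad) ∥ inner = 16 11 5c 5c ∥ 3e f1.
Outer hash (tag): even-index sum = 176 mod 256 = 176; odd-index sum = 350 mod 256 = 94 → b0 5e.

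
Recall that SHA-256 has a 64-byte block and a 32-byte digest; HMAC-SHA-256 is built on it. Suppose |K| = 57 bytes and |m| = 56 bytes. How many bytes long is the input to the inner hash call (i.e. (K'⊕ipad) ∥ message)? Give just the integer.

120

Key is 57 ≤ 64 bytes, zero-padded: |K'| = 64.
Inner input = (K'⊕ipad) ∥ m → 64 + 56 = 120 bytes.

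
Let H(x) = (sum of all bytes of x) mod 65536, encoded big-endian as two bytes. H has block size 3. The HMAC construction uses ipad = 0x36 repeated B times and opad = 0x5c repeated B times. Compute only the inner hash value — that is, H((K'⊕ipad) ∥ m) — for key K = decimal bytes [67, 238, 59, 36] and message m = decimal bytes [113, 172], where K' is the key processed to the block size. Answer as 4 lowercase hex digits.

0230

Key decimal bytes [67, 238, 59, 36] = 43 ee 3b 24 is 4 bytes > B = 3, so hash it first: H(key) = 01 90, then zero-pad to 3 bytes: K' = 01 90 00.
K' ⊕ ipad = 37 a6 36.
Inner input = 37 a6 36 ∥ 71 ac.
Inner hash: sum = 55+166+54+113+172 = 560 → 02 30.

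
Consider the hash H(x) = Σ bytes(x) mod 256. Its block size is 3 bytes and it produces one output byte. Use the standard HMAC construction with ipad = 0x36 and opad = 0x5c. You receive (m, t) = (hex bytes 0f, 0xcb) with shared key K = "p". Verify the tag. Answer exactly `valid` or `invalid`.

invalid

Key "p" = 70 is 1 byte ≤ B = 3; zero-pad to 3 bytes: K' = 70 00 00.
K' ⊕ ipad = 46 36 36; K' ⊕ opad = 2c 5c 5c.
Inner hash: sum = 70+54+54+15 = 193 → c1.
Outer hash (recomputed tag): sum = 44+92+92+193 = 421; mod 256 = 165 → a5.
Recomputed tag = a5; claimed = cb → mismatch.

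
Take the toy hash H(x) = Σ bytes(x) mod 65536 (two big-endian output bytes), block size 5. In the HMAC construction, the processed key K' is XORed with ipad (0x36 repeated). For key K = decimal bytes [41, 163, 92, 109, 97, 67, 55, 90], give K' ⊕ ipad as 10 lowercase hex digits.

34fc363636

Key decimal bytes [41, 163, 92, 109, 97, 67, 55, 90] = 29 a3 5c 6d 61 43 37 5a is 8 bytes > B = 5, so hash it first: H(key) = 02 ca, then zero-pad to 5 bytes: K' = 02 ca 00 00 00.
XOR each byte with 0x36: 02⊕36=34, ca⊕36=fc, 00⊕36=36, 00⊕36=36, 00⊕36=36.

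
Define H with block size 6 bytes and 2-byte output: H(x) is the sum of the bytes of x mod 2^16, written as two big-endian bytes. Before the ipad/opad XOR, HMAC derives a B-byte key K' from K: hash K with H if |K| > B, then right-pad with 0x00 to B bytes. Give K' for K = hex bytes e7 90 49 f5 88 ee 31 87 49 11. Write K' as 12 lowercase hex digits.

053d00000000

|K| = 10 > B = 6, so first hash the key.
H(K): sum = 231+144+73+245+136+238+49+135+73+17 = 1341 → 05 3d.
Zero-pad H(K) = 05 3d to 6 bytes: K' = 05 3d 00 00 00 00.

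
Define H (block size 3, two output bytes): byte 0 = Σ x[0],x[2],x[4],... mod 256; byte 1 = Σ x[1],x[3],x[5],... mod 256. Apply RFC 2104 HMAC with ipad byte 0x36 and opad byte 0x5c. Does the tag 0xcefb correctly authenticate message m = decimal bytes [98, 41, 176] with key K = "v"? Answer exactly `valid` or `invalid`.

Key "v" = 76 is 1 byte ≤ B = 3; zero-pad to 3 bytes: K' = 76 00 00.
K' ⊕ ipad = 40 36 36; K' ⊕ opad = 2a 5c 5c.
Inner hash: even-index sum = 159 mod 256 = 159; odd-index sum = 328 mod 256 = 72 → 9f 48.
Outer hash (recomputed tag): even-index sum = 206 mod 256 = 206; odd-index sum = 251 mod 256 = 251 → ce fb.
Recomputed tag = cefb; claimed = cefb → match.

valid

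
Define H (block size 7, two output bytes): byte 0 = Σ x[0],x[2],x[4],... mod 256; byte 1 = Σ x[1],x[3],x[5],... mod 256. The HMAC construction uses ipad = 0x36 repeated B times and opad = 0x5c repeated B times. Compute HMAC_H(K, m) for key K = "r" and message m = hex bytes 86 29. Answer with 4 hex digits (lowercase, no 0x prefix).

Key "r" = 72 is 1 byte ≤ B = 7; zero-pad to 7 bytes: K' = 72 00 00 00 00 00 00.
K' ⊕ ipad = 44 36 36 36 36 36 36.  K' ⊕ opad = 2e 5c 5c 5c 5c 5c 5c.
Inner input = (K'⊕ipad) ∥ m = 44 36 36 36 36 36 36 ∥ 86 29.
Inner hash: even-index sum = 271 mod 256 = 15; odd-index sum = 296 mod 256 = 40 → 0f 28.
Outer input = (K'⊕opad) ∥ inner = 2e 5c 5c 5c 5c 5c 5c ∥ 0f 28.
Outer hash (tag): even-index sum = 362 mod 256 = 106; odd-index sum = 291 mod 256 = 35 → 6a 23.

6a23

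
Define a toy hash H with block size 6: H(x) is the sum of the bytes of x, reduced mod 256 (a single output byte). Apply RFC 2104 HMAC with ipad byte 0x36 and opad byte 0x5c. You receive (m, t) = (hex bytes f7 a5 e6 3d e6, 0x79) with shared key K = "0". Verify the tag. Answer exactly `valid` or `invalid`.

Key "0" = 30 is 1 byte ≤ B = 6; zero-pad to 6 bytes: K' = 30 00 00 00 00 00.
K' ⊕ ipad = 06 36 36 36 36 36; K' ⊕ opad = 6c 5c 5c 5c 5c 5c.
Inner hash: sum = 6+54+54+54+54+54+247+165+230+61+230 = 1209; mod 256 = 185 → b9.
Outer hash (recomputed tag): sum = 108+92+92+92+92+92+185 = 753; mod 256 = 241 → f1.
Recomputed tag = f1; claimed = 79 → mismatch.

invalid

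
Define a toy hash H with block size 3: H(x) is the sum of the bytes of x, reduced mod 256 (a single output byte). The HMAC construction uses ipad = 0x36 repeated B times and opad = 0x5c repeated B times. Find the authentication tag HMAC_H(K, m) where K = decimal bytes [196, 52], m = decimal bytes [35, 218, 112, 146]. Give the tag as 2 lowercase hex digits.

Key decimal bytes [196, 52] = c4 34 is 2 bytes ≤ B = 3; zero-pad to 3 bytes: K' = c4 34 00.
K' ⊕ ipad = f2 02 36.  K' ⊕ opad = 98 68 5c.
Inner input = (K'⊕ipad) ∥ m = f2 02 36 ∥ 23 da 70 92.
Inner hash: sum = 242+2+54+35+218+112+146 = 809; mod 256 = 41 → 29.
Outer input = (K'⊕opad) ∥ inner = 98 68 5c ∥ 29.
Outer hash (tag): sum = 152+104+92+41 = 389; mod 256 = 133 → 85.

85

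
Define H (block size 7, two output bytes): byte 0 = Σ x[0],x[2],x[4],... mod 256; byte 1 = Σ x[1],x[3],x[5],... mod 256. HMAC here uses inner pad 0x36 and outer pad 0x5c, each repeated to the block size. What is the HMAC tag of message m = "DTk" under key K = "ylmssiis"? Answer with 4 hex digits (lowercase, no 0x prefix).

5a89

Key "ylmssiis" = 79 6c 6d 73 73 69 69 73 is 8 bytes > B = 7, so hash it first: H(key) = c2 bb, then zero-pad to 7 bytes: K' = c2 bb 00 00 00 00 00.
K' ⊕ ipad = f4 8d 36 36 36 36 36.  K' ⊕ opad = 9e e7 5c 5c 5c 5c 5c.
Inner input = (K'⊕ipad) ∥ m = f4 8d 36 36 36 36 36 ∥ 44 54 6b.
Inner hash: even-index sum = 490 mod 256 = 234; odd-index sum = 424 mod 256 = 168 → ea a8.
Outer input = (K'⊕opad) ∥ inner = 9e e7 5c 5c 5c 5c 5c ∥ ea a8.
Outer hash (tag): even-index sum = 602 mod 256 = 90; odd-index sum = 649 mod 256 = 137 → 5a 89.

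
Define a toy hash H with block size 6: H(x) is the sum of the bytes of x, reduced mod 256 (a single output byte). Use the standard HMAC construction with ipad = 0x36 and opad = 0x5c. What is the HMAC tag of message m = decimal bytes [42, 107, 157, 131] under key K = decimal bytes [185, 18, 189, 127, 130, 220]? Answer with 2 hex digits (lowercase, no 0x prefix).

Key decimal bytes [185, 18, 189, 127, 130, 220] = b9 12 bd 7f 82 dc is exactly B = 6 bytes: K' = b9 12 bd 7f 82 dc.
K' ⊕ ipad = 8f 24 8b 49 b4 ea.  K' ⊕ opad = e5 4e e1 23 de 80.
Inner input = (K'⊕ipad) ∥ m = 8f 24 8b 49 b4 ea ∥ 2a 6b 9d 83.
Inner hash: sum = 143+36+139+73+180+234+42+107+157+131 = 1242; mod 256 = 218 → da.
Outer input = (K'⊕opad) ∥ inner = e5 4e e1 23 de 80 ∥ da.
Outer hash (tag): sum = 229+78+225+35+222+128+218 = 1135; mod 256 = 111 → 6f.

6f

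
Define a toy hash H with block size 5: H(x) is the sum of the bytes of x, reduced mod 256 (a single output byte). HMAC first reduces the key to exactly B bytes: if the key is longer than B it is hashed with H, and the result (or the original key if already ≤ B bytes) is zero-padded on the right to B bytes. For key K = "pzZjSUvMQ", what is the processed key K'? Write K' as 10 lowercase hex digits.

|K| = 9 > B = 5, so first hash the key.
H(K): sum = 112+122+90+106+83+85+118+77+81 = 874; mod 256 = 106 → 6a.
Zero-pad H(K) = 6a to 5 bytes: K' = 6a 00 00 00 00.

6a00000000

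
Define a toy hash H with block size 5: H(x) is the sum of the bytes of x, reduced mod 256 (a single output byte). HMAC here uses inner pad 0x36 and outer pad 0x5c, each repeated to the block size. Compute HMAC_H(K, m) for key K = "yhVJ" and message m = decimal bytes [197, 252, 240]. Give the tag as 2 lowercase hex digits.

45

Key "yhVJ" = 79 68 56 4a is 4 bytes ≤ B = 5; zero-pad to 5 bytes: K' = 79 68 56 4a 00.
K' ⊕ ipad = 4f 5e 60 7c 36.  K' ⊕ opad = 25 34 0a 16 5c.
Inner input = (K'⊕ipad) ∥ m = 4f 5e 60 7c 36 ∥ c5 fc f0.
Inner hash: sum = 79+94+96+124+54+197+252+240 = 1136; mod 256 = 112 → 70.
Outer input = (K'⊕opad) ∥ inner = 25 34 0a 16 5c ∥ 70.
Outer hash (tag): sum = 37+52+10+22+92+112 = 325; mod 256 = 69 → 45.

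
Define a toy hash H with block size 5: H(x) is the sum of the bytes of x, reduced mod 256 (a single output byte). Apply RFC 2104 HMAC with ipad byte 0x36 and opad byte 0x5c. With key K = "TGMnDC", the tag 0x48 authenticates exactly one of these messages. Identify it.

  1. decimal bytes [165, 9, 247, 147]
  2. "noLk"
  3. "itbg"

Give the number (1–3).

2

Key "TGMnDC" = 54 47 4d 6e 44 43 is 6 bytes > B = 5, so hash it first: H(key) = dd, then zero-pad to 5 bytes: K' = dd 00 00 00 00.
K' ⊕ ipad = eb 36 36 36 36; K' ⊕ opad = 81 5c 5c 5c 5c.
m1: inner = H(eb 36 36 36 36 a5 09 f7 93) = fb; tag = H(81 5c 5c 5c 5c fb) = ec
m2: inner = H(eb 36 36 36 36 6e 6f 4c 6b) = 57; tag = H(81 5c 5c 5c 5c 57) = 48 ← matches
m3: inner = H(eb 36 36 36 36 69 74 62 67) = 69; tag = H(81 5c 5c 5c 5c 69) = 5a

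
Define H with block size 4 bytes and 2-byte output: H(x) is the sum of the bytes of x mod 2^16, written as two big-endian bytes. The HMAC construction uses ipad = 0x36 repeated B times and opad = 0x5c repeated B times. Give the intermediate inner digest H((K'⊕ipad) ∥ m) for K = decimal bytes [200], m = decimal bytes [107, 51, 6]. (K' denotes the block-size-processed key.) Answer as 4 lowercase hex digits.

Key decimal bytes [200] = c8 is 1 byte ≤ B = 4; zero-pad to 4 bytes: K' = c8 00 00 00.
K' ⊕ ipad = fe 36 36 36.
Inner input = fe 36 36 36 ∥ 6b 33 06.
Inner hash: sum = 254+54+54+54+107+51+6 = 580 → 02 44.

0244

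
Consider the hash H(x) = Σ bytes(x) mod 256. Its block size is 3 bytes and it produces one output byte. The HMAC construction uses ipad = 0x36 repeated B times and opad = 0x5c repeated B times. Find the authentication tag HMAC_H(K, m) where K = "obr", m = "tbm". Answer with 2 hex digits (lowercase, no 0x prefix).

Key "obr" = 6f 62 72 is exactly B = 3 bytes: K' = 6f 62 72.
K' ⊕ ipad = 59 54 44.  K' ⊕ opad = 33 3e 2e.
Inner input = (K'⊕ipad) ∥ m = 59 54 44 ∥ 74 62 6d.
Inner hash: sum = 89+84+68+116+98+109 = 564; mod 256 = 52 → 34.
Outer input = (K'⊕opad) ∥ inner = 33 3e 2e ∥ 34.
Outer hash (tag): sum = 51+62+46+52 = 211 → d3.

d3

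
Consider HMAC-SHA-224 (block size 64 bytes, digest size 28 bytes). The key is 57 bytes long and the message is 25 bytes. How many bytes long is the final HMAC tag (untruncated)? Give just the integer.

The tag is one SHA-224 digest: 28 bytes.

28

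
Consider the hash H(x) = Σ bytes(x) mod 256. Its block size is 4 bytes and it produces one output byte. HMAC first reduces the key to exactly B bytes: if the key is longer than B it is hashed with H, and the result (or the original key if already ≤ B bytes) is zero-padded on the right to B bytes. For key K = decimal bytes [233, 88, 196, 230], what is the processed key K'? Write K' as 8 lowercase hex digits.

e958c4e6

Key decimal bytes [233, 88, 196, 230] = e9 58 c4 e6 is exactly B = 4 bytes: K' = e9 58 c4 e6.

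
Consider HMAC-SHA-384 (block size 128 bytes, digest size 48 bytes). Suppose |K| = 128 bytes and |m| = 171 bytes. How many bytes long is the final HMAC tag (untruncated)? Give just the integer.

48

The tag is one SHA-384 digest: 48 bytes.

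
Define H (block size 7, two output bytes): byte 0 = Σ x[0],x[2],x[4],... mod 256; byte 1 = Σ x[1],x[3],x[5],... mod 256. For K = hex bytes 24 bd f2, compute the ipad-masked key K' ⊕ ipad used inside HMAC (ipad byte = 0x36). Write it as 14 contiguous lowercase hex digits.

128bc436363636

Key hex bytes 24 bd f2 is 3 bytes ≤ B = 7; zero-pad to 7 bytes: K' = 24 bd f2 00 00 00 00.
XOR each byte with 0x36: 24⊕36=12, bd⊕36=8b, f2⊕36=c4, 00⊕36=36, 00⊕36=36, 00⊕36=36, 00⊕36=36.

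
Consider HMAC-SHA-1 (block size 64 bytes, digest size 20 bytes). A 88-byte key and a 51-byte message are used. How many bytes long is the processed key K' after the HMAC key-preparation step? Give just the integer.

Key is 88 > 64 bytes, so it is hashed to 20 bytes then zero-padded to 64: |K'| = 64.

64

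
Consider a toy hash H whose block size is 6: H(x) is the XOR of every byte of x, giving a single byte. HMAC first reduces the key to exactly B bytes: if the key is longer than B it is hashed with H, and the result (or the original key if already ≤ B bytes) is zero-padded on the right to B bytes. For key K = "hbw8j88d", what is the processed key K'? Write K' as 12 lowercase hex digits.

4b0000000000

|K| = 8 > B = 6, so first hash the key.
H(K): XOR 68⊕62⊕77⊕38⊕6a⊕38⊕38⊕64 = 4b.
Zero-pad H(K) = 4b to 6 bytes: K' = 4b 00 00 00 00 00.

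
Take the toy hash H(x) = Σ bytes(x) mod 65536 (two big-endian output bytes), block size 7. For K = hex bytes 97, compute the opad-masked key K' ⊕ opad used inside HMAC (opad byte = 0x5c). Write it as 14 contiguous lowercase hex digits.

cb5c5c5c5c5c5c

Key hex bytes 97 is 1 byte ≤ B = 7; zero-pad to 7 bytes: K' = 97 00 00 00 00 00 00.
XOR each byte with 0x5c: 97⊕5c=cb, 00⊕5c=5c, 00⊕5c=5c, 00⊕5c=5c, 00⊕5c=5c, 00⊕5c=5c, 00⊕5c=5c.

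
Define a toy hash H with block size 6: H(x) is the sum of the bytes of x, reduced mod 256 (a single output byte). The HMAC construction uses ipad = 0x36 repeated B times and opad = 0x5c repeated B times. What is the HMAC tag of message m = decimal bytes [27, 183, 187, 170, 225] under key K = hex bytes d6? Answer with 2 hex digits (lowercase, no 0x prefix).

Key hex bytes d6 is 1 byte ≤ B = 6; zero-pad to 6 bytes: K' = d6 00 00 00 00 00.
K' ⊕ ipad = e0 36 36 36 36 36.  K' ⊕ opad = 8a 5c 5c 5c 5c 5c.
Inner input = (K'⊕ipad) ∥ m = e0 36 36 36 36 36 ∥ 1b b7 bb aa e1.
Inner hash: sum = 224+54+54+54+54+54+27+183+187+170+225 = 1286; mod 256 = 6 → 06.
Outer input = (K'⊕opad) ∥ inner = 8a 5c 5c 5c 5c 5c ∥ 06.
Outer hash (tag): sum = 138+92+92+92+92+92+6 = 604; mod 256 = 92 → 5c.

5c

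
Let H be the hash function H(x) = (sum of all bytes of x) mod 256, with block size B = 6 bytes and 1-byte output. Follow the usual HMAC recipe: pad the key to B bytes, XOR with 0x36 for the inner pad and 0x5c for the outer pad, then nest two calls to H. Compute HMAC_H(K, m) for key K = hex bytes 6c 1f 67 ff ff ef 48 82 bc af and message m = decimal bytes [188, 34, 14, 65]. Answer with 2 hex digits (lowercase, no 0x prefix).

71

Key hex bytes 6c 1f 67 ff ff ef 48 82 bc af is 10 bytes > B = 6, so hash it first: H(key) = 14, then zero-pad to 6 bytes: K' = 14 00 00 00 00 00.
K' ⊕ ipad = 22 36 36 36 36 36.  K' ⊕ opad = 48 5c 5c 5c 5c 5c.
Inner input = (K'⊕ipad) ∥ m = 22 36 36 36 36 36 ∥ bc 22 0e 41.
Inner hash: sum = 34+54+54+54+54+54+188+34+14+65 = 605; mod 256 = 93 → 5d.
Outer input = (K'⊕opad) ∥ inner = 48 5c 5c 5c 5c 5c ∥ 5d.
Outer hash (tag): sum = 72+92+92+92+92+92+93 = 625; mod 256 = 113 → 71.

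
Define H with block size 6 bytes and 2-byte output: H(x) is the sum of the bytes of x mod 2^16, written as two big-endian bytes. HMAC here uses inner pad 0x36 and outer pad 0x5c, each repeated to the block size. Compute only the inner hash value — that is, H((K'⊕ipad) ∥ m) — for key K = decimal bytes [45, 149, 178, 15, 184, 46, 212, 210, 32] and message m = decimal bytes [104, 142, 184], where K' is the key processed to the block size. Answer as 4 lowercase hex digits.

02d1

Key decimal bytes [45, 149, 178, 15, 184, 46, 212, 210, 32] = 2d 95 b2 0f b8 2e d4 d2 20 is 9 bytes > B = 6, so hash it first: H(key) = 04 2f, then zero-pad to 6 bytes: K' = 04 2f 00 00 00 00.
K' ⊕ ipad = 32 19 36 36 36 36.
Inner input = 32 19 36 36 36 36 ∥ 68 8e b8.
Inner hash: sum = 50+25+54+54+54+54+104+142+184 = 721 → 02 d1.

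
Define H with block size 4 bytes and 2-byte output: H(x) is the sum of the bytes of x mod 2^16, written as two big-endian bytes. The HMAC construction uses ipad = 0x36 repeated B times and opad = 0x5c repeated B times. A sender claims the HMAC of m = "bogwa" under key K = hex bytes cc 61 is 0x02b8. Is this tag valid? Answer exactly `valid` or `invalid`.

invalid

Key hex bytes cc 61 is 2 bytes ≤ B = 4; zero-pad to 4 bytes: K' = cc 61 00 00.
K' ⊕ ipad = fa 57 36 36; K' ⊕ opad = 90 3d 5c 5c.
Inner hash: sum = 250+87+54+54+98+111+103+119+97 = 973 → 03 cd.
Outer hash (recomputed tag): sum = 144+61+92+92+3+205 = 597 → 02 55.
Recomputed tag = 0255; claimed = 02b8 → mismatch.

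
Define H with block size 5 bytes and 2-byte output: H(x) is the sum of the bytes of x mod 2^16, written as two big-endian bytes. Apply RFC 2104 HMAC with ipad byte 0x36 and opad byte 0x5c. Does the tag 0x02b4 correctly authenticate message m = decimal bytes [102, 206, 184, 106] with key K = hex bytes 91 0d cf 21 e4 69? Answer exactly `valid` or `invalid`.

Key hex bytes 91 0d cf 21 e4 69 is 6 bytes > B = 5, so hash it first: H(key) = 02 db, then zero-pad to 5 bytes: K' = 02 db 00 00 00.
K' ⊕ ipad = 34 ed 36 36 36; K' ⊕ opad = 5e 87 5c 5c 5c.
Inner hash: sum = 52+237+54+54+54+102+206+184+106 = 1049 → 04 19.
Outer hash (recomputed tag): sum = 94+135+92+92+92+4+25 = 534 → 02 16.
Recomputed tag = 0216; claimed = 02b4 → mismatch.

invalid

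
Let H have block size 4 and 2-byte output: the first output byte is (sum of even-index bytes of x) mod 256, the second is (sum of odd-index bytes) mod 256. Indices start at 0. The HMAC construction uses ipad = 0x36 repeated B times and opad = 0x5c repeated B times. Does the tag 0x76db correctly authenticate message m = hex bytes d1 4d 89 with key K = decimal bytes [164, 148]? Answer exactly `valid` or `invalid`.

invalid

Key decimal bytes [164, 148] = a4 94 is 2 bytes ≤ B = 4; zero-pad to 4 bytes: K' = a4 94 00 00.
K' ⊕ ipad = 92 a2 36 36; K' ⊕ opad = f8 c8 5c 5c.
Inner hash: even-index sum = 546 mod 256 = 34; odd-index sum = 293 mod 256 = 37 → 22 25.
Outer hash (recomputed tag): even-index sum = 374 mod 256 = 118; odd-index sum = 329 mod 256 = 73 → 76 49.
Recomputed tag = 7649; claimed = 76db → mismatch.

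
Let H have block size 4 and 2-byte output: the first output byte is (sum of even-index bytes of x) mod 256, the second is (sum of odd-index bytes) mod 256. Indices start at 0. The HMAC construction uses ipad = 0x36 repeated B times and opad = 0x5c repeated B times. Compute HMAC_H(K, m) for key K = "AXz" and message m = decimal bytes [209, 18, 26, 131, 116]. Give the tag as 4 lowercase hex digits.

Key "AXz" = 41 58 7a is 3 bytes ≤ B = 4; zero-pad to 4 bytes: K' = 41 58 7a 00.
K' ⊕ ipad = 77 6e 4c 36.  K' ⊕ opad = 1d 04 26 5c.
Inner input = (K'⊕ipad) ∥ m = 77 6e 4c 36 ∥ d1 12 1a 83 74.
Inner hash: even-index sum = 546 mod 256 = 34; odd-index sum = 313 mod 256 = 57 → 22 39.
Outer input = (K'⊕opad) ∥ inner = 1d 04 26 5c ∥ 22 39.
Outer hash (tag): even-index sum = 101 mod 256 = 101; odd-index sum = 153 mod 256 = 153 → 65 99.

6599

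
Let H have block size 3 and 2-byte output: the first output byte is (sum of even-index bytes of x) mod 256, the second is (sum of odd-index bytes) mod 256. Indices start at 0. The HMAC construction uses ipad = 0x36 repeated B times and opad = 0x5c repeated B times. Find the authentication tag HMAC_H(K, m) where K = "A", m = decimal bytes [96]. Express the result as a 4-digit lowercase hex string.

0f09

Key "A" = 41 is 1 byte ≤ B = 3; zero-pad to 3 bytes: K' = 41 00 00.
K' ⊕ ipad = 77 36 36.  K' ⊕ opad = 1d 5c 5c.
Inner input = (K'⊕ipad) ∥ m = 77 36 36 ∥ 60.
Inner hash: even-index sum = 173 mod 256 = 173; odd-index sum = 150 mod 256 = 150 → ad 96.
Outer input = (K'⊕opad) ∥ inner = 1d 5c 5c ∥ ad 96.
Outer hash (tag): even-index sum = 271 mod 256 = 15; odd-index sum = 265 mod 256 = 9 → 0f 09.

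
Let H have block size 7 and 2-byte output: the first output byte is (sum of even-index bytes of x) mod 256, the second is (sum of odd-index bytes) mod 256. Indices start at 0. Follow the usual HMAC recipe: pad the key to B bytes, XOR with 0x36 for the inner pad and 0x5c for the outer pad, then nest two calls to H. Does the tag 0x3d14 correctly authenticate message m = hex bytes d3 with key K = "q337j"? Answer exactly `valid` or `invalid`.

valid

Key "q337j" = 71 33 33 37 6a is 5 bytes ≤ B = 7; zero-pad to 7 bytes: K' = 71 33 33 37 6a 00 00.
K' ⊕ ipad = 47 05 05 01 5c 36 36; K' ⊕ opad = 2d 6f 6f 6b 36 5c 5c.
Inner hash: even-index sum = 222 mod 256 = 222; odd-index sum = 271 mod 256 = 15 → de 0f.
Outer hash (recomputed tag): even-index sum = 317 mod 256 = 61; odd-index sum = 532 mod 256 = 20 → 3d 14.
Recomputed tag = 3d14; claimed = 3d14 → match.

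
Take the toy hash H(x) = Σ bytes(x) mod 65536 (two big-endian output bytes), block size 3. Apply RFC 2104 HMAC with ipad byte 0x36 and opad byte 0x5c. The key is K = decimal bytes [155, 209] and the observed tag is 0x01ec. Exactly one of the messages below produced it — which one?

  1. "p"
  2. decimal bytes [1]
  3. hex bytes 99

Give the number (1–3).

1

Key decimal bytes [155, 209] = 9b d1 is 2 bytes ≤ B = 3; zero-pad to 3 bytes: K' = 9b d1 00.
K' ⊕ ipad = ad e7 36; K' ⊕ opad = c7 8d 5c.
m1: inner = H(ad e7 36 70) = 02 3a; tag = H(c7 8d 5c 02 3a) = 01ec ← matches
m2: inner = H(ad e7 36 01) = 01 cb; tag = H(c7 8d 5c 01 cb) = 027c
m3: inner = H(ad e7 36 99) = 02 63; tag = H(c7 8d 5c 02 63) = 0215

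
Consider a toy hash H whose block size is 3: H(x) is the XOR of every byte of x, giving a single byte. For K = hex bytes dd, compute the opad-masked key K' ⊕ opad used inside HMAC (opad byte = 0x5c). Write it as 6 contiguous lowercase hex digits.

Key hex bytes dd is 1 byte ≤ B = 3; zero-pad to 3 bytes: K' = dd 00 00.
XOR each byte with 0x5c: dd⊕5c=81, 00⊕5c=5c, 00⊕5c=5c.

815c5c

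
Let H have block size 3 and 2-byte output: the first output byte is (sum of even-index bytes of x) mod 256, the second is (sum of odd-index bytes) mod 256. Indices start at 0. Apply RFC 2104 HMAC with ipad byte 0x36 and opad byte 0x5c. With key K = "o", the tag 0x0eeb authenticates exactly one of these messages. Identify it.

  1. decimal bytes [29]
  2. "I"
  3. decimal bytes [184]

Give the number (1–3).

Key "o" = 6f is 1 byte ≤ B = 3; zero-pad to 3 bytes: K' = 6f 00 00.
K' ⊕ ipad = 59 36 36; K' ⊕ opad = 33 5c 5c.
m1: inner = H(59 36 36 1d) = 8f 53; tag = H(33 5c 5c 8f 53) = e2eb
m2: inner = H(59 36 36 49) = 8f 7f; tag = H(33 5c 5c 8f 7f) = 0eeb ← matches
m3: inner = H(59 36 36 b8) = 8f ee; tag = H(33 5c 5c 8f ee) = 7deb

2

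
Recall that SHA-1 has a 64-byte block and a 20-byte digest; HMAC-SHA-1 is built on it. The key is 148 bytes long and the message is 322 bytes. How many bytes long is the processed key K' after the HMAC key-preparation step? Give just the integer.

64

Key is 148 > 64 bytes, so it is hashed to 20 bytes then zero-padded to 64: |K'| = 64.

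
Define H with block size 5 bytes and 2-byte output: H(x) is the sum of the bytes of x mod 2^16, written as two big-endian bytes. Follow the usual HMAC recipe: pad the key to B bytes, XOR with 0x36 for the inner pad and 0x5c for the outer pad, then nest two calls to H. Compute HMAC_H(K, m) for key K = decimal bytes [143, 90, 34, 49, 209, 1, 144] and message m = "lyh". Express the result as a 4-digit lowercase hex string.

0301

Key decimal bytes [143, 90, 34, 49, 209, 1, 144] = 8f 5a 22 31 d1 01 90 is 7 bytes > B = 5, so hash it first: H(key) = 02 9e, then zero-pad to 5 bytes: K' = 02 9e 00 00 00.
K' ⊕ ipad = 34 a8 36 36 36.  K' ⊕ opad = 5e c2 5c 5c 5c.
Inner input = (K'⊕ipad) ∥ m = 34 a8 36 36 36 ∥ 6c 79 68.
Inner hash: sum = 52+168+54+54+54+108+121+104 = 715 → 02 cb.
Outer input = (K'⊕opad) ∥ inner = 5e c2 5c 5c 5c ∥ 02 cb.
Outer hash (tag): sum = 94+194+92+92+92+2+203 = 769 → 03 01.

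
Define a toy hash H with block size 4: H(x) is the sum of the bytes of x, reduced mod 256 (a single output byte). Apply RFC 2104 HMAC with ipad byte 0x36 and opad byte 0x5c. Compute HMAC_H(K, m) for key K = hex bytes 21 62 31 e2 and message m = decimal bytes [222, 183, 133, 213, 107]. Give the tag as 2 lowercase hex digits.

86

Key hex bytes 21 62 31 e2 is exactly B = 4 bytes: K' = 21 62 31 e2.
K' ⊕ ipad = 17 54 07 d4.  K' ⊕ opad = 7d 3e 6d be.
Inner input = (K'⊕ipad) ∥ m = 17 54 07 d4 ∥ de b7 85 d5 6b.
Inner hash: sum = 23+84+7+212+222+183+133+213+107 = 1184; mod 256 = 160 → a0.
Outer input = (K'⊕opad) ∥ inner = 7d 3e 6d be ∥ a0.
Outer hash (tag): sum = 125+62+109+190+160 = 646; mod 256 = 134 → 86.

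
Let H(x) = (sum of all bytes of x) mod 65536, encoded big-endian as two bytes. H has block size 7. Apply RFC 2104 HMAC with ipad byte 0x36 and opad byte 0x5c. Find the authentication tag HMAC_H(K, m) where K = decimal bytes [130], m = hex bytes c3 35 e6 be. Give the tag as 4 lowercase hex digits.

Key decimal bytes [130] = 82 is 1 byte ≤ B = 7; zero-pad to 7 bytes: K' = 82 00 00 00 00 00 00.
K' ⊕ ipad = b4 36 36 36 36 36 36.  K' ⊕ opad = de 5c 5c 5c 5c 5c 5c.
Inner input = (K'⊕ipad) ∥ m = b4 36 36 36 36 36 36 ∥ c3 35 e6 be.
Inner hash: sum = 180+54+54+54+54+54+54+195+53+230+190 = 1172 → 04 94.
Outer input = (K'⊕opad) ∥ inner = de 5c 5c 5c 5c 5c 5c ∥ 04 94.
Outer hash (tag): sum = 222+92+92+92+92+92+92+4+148 = 926 → 03 9e.

039e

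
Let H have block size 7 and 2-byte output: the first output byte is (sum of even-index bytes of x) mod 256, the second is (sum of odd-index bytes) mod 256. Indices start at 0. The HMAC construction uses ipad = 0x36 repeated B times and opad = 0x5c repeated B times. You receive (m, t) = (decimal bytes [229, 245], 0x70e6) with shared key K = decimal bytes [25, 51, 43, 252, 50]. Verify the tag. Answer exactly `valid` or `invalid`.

Key decimal bytes [25, 51, 43, 252, 50] = 19 33 2b fc 32 is 5 bytes ≤ B = 7; zero-pad to 7 bytes: K' = 19 33 2b fc 32 00 00.
K' ⊕ ipad = 2f 05 1d ca 04 36 36; K' ⊕ opad = 45 6f 77 a0 6e 5c 5c.
Inner hash: even-index sum = 379 mod 256 = 123; odd-index sum = 490 mod 256 = 234 → 7b ea.
Outer hash (recomputed tag): even-index sum = 624 mod 256 = 112; odd-index sum = 486 mod 256 = 230 → 70 e6.
Recomputed tag = 70e6; claimed = 70e6 → match.

valid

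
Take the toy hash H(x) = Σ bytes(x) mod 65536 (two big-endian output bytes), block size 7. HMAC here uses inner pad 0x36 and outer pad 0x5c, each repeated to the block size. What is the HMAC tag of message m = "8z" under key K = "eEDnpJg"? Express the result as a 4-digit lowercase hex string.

Key "eEDnpJg" = 65 45 44 6e 70 4a 67 is exactly B = 7 bytes: K' = 65 45 44 6e 70 4a 67.
K' ⊕ ipad = 53 73 72 58 46 7c 51.  K' ⊕ opad = 39 19 18 32 2c 16 3b.
Inner input = (K'⊕ipad) ∥ m = 53 73 72 58 46 7c 51 ∥ 38 7a.
Inner hash: sum = 83+115+114+88+70+124+81+56+122 = 853 → 03 55.
Outer input = (K'⊕opad) ∥ inner = 39 19 18 32 2c 16 3b ∥ 03 55.
Outer hash (tag): sum = 57+25+24+50+44+22+59+3+85 = 369 → 01 71.

0171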